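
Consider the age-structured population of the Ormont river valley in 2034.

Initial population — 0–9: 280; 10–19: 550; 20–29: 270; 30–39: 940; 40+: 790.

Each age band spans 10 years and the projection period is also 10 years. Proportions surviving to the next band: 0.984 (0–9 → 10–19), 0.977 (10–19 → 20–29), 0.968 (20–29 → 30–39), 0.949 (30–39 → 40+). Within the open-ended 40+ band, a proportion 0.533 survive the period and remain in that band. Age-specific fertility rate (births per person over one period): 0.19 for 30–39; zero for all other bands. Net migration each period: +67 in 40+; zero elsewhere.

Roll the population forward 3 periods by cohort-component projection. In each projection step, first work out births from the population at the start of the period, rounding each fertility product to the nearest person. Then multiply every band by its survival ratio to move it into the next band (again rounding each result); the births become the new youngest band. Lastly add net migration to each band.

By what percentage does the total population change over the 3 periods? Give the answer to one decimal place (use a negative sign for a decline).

-39.9

Period 1:
Births: 940 × 0.19 = 179
10–19: 280 × 0.984 = 276
20–29: 550 × 0.977 = 537
30–39: 270 × 0.968 = 261
40+: 940 × 0.949 + 790 × 0.533 = 892 + 421 = 1313
Net migration: 40+ + 67 → 1380
Population now: 0–9=179, 10–19=276, 20–29=537, 30–39=261, 40+=1380
Period 2:
Births: 261 × 0.19 = 50
10–19: 179 × 0.984 = 176
20–29: 276 × 0.977 = 270
30–39: 537 × 0.968 = 520
40+: 261 × 0.949 + 1380 × 0.533 = 248 + 736 = 984
Net migration: 40+ + 67 → 1051
Population now: 0–9=50, 10–19=176, 20–29=270, 30–39=520, 40+=1051
Period 3:
Births: 520 × 0.19 = 99
10–19: 50 × 0.984 = 49
20–29: 176 × 0.977 = 172
30–39: 270 × 0.968 = 261
40+: 520 × 0.949 + 1051 × 0.533 = 493 + 560 = 1053
Net migration: 40+ + 67 → 1120
Population now: 0–9=99, 10–19=49, 20–29=172, 30–39=261, 40+=1120
Total: 2830 → 1701; change = -1129; percentage change = -39.9%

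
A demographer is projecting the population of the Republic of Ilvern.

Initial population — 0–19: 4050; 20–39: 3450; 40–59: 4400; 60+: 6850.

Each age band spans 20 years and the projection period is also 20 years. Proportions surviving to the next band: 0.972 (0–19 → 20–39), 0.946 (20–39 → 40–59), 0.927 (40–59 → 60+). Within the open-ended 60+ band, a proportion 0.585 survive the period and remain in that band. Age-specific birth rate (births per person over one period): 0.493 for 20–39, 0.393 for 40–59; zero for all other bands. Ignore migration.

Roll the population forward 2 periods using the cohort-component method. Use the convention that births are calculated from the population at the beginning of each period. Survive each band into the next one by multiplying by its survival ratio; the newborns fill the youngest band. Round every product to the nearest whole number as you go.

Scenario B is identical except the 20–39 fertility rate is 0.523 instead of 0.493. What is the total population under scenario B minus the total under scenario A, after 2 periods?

Let band 1 be 0–19 through band 4 = 60+.
Period 1:
Births: 3450 × 0.493 = 1701  |  4400 × 0.393 = 1729 — total 3430
Band 2: 4050 × 0.972 = 3937
Band 3: 3450 × 0.946 = 3264
Band 4: 4400 × 0.927 + 6850 × 0.585 = 4079 + 4007 = 8086
End of period: [3430, 3937, 3264, 8086]
Period 2:
Births: 3937 × 0.493 = 1941  |  3264 × 0.393 = 1283 — total 3224
Band 2: 3430 × 0.972 = 3334
Band 3: 3937 × 0.946 = 3724
Band 4: 3264 × 0.927 + 8086 × 0.585 = 3026 + 4730 = 7756
End of period: [3224, 3334, 3724, 7756]
Scenario A total after 2 periods: 18038
Scenario B projection —
Period 1:
Births: 3450 × 0.523 = 1804  |  4400 × 0.393 = 1729 — total 3533
Band 2: 4050 × 0.972 = 3937
Band 3: 3450 × 0.946 = 3264
Band 4: 4400 × 0.927 + 6850 × 0.585 = 4079 + 4007 = 8086
End of period: [3533, 3937, 3264, 8086]
Period 2:
Births: 3937 × 0.523 = 2059  |  3264 × 0.393 = 1283 — total 3342
Band 2: 3533 × 0.972 = 3434
Band 3: 3937 × 0.946 = 3724
Band 4: 3264 × 0.927 + 8086 × 0.585 = 3026 + 4730 = 7756
End of period: [3342, 3434, 3724, 7756]
Scenario B total after 2 periods: 18256
Difference B − A = 18256 − 18038 = 218

218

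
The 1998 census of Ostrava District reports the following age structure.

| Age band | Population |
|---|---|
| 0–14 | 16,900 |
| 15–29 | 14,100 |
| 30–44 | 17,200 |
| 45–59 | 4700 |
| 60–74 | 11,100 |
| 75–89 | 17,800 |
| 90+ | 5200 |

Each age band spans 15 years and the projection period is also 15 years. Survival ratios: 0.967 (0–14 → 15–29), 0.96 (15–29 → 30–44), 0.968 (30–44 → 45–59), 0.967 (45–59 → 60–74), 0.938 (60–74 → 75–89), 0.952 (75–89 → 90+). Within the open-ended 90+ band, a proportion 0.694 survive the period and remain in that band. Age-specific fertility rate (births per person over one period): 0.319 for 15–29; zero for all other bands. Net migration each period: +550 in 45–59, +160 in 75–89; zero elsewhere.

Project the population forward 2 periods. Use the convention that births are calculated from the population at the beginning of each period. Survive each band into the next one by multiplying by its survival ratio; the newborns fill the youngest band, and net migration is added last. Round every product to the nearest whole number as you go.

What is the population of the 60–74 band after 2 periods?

Call the groups 1 to 7, youngest first.
Period 1:
Births: 14100 * 0.319 = 4498
Group 2: 16900 * 0.967 = 16342
Group 3: 14100 * 0.96 = 13536
Group 4: 17200 * 0.968 = 16650
Group 5: 4700 * 0.967 = 4545
Group 6: 11100 * 0.938 = 10412
Group 7: 17800 * 0.952 + 5200 * 0.694 = 16946 + 3609 = 20555
Net migration: Group 4 + 550 → 17200; Group 6 + 160 → 10572
Giving 4498 / 16342 / 13536 / 17200 / 4545 / 10572 / 20555.
Period 2:
Births: 16342 * 0.319 = 5213
Group 2: 4498 * 0.967 = 4350
Group 3: 16342 * 0.96 = 15688
Group 4: 13536 * 0.968 = 13103
Group 5: 17200 * 0.967 = 16632
Group 6: 4545 * 0.938 = 4263
Group 7: 10572 * 0.952 + 20555 * 0.694 = 10065 + 14265 = 24330
Net migration: Group 4 + 550 → 13653; Group 6 + 160 → 4423
Giving 5213 / 4350 / 15688 / 13653 / 16632 / 4423 / 24330.

16632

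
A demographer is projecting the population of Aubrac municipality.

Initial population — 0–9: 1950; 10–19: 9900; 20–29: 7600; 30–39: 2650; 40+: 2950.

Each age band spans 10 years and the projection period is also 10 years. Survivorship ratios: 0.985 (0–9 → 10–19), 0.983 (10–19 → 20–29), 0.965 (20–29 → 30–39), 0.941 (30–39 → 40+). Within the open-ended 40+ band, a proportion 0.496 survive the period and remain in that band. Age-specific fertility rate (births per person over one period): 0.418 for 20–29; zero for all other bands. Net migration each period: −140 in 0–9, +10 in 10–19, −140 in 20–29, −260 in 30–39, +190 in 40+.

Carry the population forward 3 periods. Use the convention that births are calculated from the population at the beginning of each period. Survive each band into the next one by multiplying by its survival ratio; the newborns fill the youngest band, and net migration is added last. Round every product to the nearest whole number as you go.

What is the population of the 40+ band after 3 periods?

After projecting period 1:
Births: 7600 × 0.418 = 3177
10–19: 1950 × 0.985 = 1921
20–29: 9900 × 0.983 = 9732
30–39: 7600 × 0.965 = 7334
40+: 2650 × 0.941 + 2950 × 0.496 = 2494 + 1463 = 3957
Net migration: 0–9 − 140 → 3037; 10–19 + 10 → 1931; 20–29 − 140 → 9592; 30–39 − 260 → 7074; 40+ + 190 → 4147
Population now: 0–9=3037, 10–19=1931, 20–29=9592, 30–39=7074, 40+=4147
After projecting period 2:
Births: 9592 × 0.418 = 4009
10–19: 3037 × 0.985 = 2991
20–29: 1931 × 0.983 = 1898
30–39: 9592 × 0.965 = 9256
40+: 7074 × 0.941 + 4147 × 0.496 = 6657 + 2057 = 8714
Net migration: 0–9 − 140 → 3869; 10–19 + 10 → 3001; 20–29 − 140 → 1758; 30–39 − 260 → 8996; 40+ + 190 → 8904
Population now: 0–9=3869, 10–19=3001, 20–29=1758, 30–39=8996, 40+=8904
After projecting period 3:
Births: 1758 × 0.418 = 735
10–19: 3869 × 0.985 = 3811
20–29: 3001 × 0.983 = 2950
30–39: 1758 × 0.965 = 1696
40+: 8996 × 0.941 + 8904 × 0.496 = 8465 + 4416 = 12881
Net migration: 0–9 − 140 → 595; 10–19 + 10 → 3821; 20–29 − 140 → 2810; 30–39 − 260 → 1436; 40+ + 190 → 13071
Population now: 0–9=595, 10–19=3821, 20–29=2810, 30–39=1436, 40+=13071

13071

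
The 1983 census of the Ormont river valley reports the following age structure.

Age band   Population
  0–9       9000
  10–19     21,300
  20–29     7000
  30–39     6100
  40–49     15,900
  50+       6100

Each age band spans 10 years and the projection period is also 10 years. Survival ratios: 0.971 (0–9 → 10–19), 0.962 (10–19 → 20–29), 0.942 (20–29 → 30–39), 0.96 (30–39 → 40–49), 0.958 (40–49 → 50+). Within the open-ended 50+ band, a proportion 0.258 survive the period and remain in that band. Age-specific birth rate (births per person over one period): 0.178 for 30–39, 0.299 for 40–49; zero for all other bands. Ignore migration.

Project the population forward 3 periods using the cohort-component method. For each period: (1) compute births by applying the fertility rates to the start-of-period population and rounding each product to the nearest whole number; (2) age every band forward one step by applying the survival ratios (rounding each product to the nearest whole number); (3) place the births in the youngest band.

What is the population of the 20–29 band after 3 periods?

— Period 1 —
Births: 6100 × 0.178 = 1086 ; 15900 × 0.299 = 4754 ⇒ total 5840
10–19: 9000 × 0.971 = 8739
20–29: 21300 × 0.962 = 20491
30–39: 7000 × 0.942 = 6594
40–49: 6100 × 0.96 = 5856
50+: 15900 × 0.958 + 6100 × 0.258 = 15232 + 1574 = 16806
End of period: [5840, 8739, 20491, 6594, 5856, 16806]
— Period 2 —
Births: 6594 × 0.178 = 1174 ; 5856 × 0.299 = 1751 ⇒ total 2925
10–19: 5840 × 0.971 = 5671
20–29: 8739 × 0.962 = 8407
30–39: 20491 × 0.942 = 19303
40–49: 6594 × 0.96 = 6330
50+: 5856 × 0.958 + 16806 × 0.258 = 5610 + 4336 = 9946
End of period: [2925, 5671, 8407, 19303, 6330, 9946]
— Period 3 —
Births: 19303 × 0.178 = 3436 ; 6330 × 0.299 = 1893 ⇒ total 5329
10–19: 2925 × 0.971 = 2840
20–29: 5671 × 0.962 = 5456
30–39: 8407 × 0.942 = 7919
40–49: 19303 × 0.96 = 18531
50+: 6330 × 0.958 + 9946 × 0.258 = 6064 + 2566 = 8630
End of period: [5329, 2840, 5456, 7919, 18531, 8630]

5456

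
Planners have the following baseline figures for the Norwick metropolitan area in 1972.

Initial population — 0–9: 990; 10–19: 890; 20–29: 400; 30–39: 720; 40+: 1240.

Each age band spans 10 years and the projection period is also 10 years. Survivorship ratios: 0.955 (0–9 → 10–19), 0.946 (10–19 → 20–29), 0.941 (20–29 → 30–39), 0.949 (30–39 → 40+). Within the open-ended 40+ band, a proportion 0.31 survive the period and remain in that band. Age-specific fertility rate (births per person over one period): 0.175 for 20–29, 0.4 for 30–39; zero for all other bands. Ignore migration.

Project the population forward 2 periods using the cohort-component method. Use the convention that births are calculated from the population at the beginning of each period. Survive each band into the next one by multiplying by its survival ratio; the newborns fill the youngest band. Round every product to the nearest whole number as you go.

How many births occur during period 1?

358

— Period 1 —
Births: 400 * 0.175 = 70 ; 720 * 0.4 = 288 — total 358
10–19: 990 * 0.955 = 945
20–29: 890 * 0.946 = 842
30–39: 400 * 0.941 = 376
40+: 720 * 0.949 + 1240 * 0.31 = 683 + 384 = 1067
End of period: [358, 945, 842, 376, 1067]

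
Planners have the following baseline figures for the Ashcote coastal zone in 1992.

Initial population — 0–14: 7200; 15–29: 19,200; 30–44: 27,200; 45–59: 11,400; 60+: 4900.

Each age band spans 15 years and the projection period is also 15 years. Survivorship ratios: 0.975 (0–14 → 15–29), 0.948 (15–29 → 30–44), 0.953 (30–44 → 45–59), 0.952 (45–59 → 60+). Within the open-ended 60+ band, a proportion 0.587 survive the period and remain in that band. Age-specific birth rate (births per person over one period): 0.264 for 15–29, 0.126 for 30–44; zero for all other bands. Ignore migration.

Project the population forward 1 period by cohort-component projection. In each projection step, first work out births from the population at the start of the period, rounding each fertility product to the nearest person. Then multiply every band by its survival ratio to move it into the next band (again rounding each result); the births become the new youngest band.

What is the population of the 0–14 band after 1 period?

8496

Let band 1 be 0–14 through band 5 = 60+.
Period 1.
Births: 19200 * 0.264 = 5069 ; 27200 * 0.126 = 3427 ⇒ total 8496
Band 2: 7200 * 0.975 = 7020
Band 3: 19200 * 0.948 = 18202
Band 4: 27200 * 0.953 = 25922
Band 5: 11400 * 0.952 + 4900 * 0.587 = 10853 + 2876 = 13729
Population now: 0–14=8496, 15–29=7020, 30–44=18202, 45–59=25922, 60+=13729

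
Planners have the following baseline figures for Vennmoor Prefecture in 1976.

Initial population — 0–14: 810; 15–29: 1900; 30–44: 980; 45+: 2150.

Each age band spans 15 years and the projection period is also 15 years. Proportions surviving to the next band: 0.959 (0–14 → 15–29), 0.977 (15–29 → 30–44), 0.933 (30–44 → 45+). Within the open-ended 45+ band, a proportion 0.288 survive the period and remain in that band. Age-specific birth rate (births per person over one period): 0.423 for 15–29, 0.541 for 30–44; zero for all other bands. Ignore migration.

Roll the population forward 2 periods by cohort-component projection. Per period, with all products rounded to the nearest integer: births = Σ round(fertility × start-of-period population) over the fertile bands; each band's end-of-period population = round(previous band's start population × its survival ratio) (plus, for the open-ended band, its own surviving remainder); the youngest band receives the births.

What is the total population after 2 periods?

Period 1.
Births: 1900 × 0.423 = 804, 980 × 0.541 = 530 ⇒ total 1334
15–29: 810 × 0.959 = 777
30–44: 1900 × 0.977 = 1856
45+: 980 × 0.933 + 2150 × 0.288 = 914 + 619 = 1533
→ [1334, 777, 1856, 1533]
Period 2.
Births: 777 × 0.423 = 329, 1856 × 0.541 = 1004 ⇒ total 1333
15–29: 1334 × 0.959 = 1279
30–44: 777 × 0.977 = 759
45+: 1856 × 0.933 + 1533 × 0.288 = 1732 + 442 = 2174
→ [1333, 1279, 759, 2174]
Total after period 2: 1333 + 1279 + 759 + 2174 = 5545

5545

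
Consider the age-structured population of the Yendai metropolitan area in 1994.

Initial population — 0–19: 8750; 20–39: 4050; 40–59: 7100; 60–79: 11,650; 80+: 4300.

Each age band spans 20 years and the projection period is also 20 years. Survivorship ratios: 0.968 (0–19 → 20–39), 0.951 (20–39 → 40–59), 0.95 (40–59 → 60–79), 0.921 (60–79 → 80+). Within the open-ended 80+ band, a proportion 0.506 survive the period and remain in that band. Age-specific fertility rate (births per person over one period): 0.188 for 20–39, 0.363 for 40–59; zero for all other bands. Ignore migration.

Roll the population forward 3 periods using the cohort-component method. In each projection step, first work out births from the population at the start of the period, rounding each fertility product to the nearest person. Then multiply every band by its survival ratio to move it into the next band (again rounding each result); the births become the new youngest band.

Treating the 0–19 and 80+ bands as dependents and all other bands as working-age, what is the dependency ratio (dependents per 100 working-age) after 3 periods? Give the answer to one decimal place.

Period 1:
Births: 4050 × 0.188 = 761  |  7100 × 0.363 = 2577 → 3338
20–39: 8750 × 0.968 = 8470
40–59: 4050 × 0.951 = 3852
60–79: 7100 × 0.95 = 6745
80+: 11650 × 0.921 + 4300 × 0.506 = 10730 + 2176 = 12906
End of period: [3338, 8470, 3852, 6745, 12906]
Period 2:
Births: 8470 × 0.188 = 1592  |  3852 × 0.363 = 1398 → 2990
20–39: 3338 × 0.968 = 3231
40–59: 8470 × 0.951 = 8055
60–79: 3852 × 0.95 = 3659
80+: 6745 × 0.921 + 12906 × 0.506 = 6212 + 6530 = 12742
End of period: [2990, 3231, 8055, 3659, 12742]
Period 3:
Births: 3231 × 0.188 = 607  |  8055 × 0.363 = 2924 → 3531
20–39: 2990 × 0.968 = 2894
40–59: 3231 × 0.951 = 3073
60–79: 8055 × 0.95 = 7652
80+: 3659 × 0.921 + 12742 × 0.506 = 3370 + 6447 = 9817
End of period: [3531, 2894, 3073, 7652, 9817]
Dependents (band 0–19 + band 80+) = 3531 + 9817 = 13348; working-age = 13619; ratio = 13348/13619 × 100 = 98.0

98.0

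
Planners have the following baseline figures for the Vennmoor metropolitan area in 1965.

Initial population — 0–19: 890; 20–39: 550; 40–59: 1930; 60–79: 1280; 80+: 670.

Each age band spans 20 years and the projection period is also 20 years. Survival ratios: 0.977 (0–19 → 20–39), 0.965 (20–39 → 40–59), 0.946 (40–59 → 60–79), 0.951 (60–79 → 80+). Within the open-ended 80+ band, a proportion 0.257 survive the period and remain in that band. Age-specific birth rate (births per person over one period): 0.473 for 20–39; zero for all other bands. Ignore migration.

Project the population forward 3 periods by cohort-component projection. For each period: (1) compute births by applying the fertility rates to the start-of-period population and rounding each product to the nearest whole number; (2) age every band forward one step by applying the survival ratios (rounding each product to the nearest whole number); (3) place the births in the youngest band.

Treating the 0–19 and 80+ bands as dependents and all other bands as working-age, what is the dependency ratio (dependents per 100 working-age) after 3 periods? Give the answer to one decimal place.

Let band 1 be 0–19 through band 5 = 80+.
[period 1]
Births: 550 * 0.473 = 260
Band 2: 890 * 0.977 = 870
Band 3: 550 * 0.965 = 531
Band 4: 1930 * 0.946 = 1826
Band 5: 1280 * 0.951 + 670 * 0.257 = 1217 + 172 = 1389
Population now: 0–19=260, 20–39=870, 40–59=531, 60–79=1826, 80+=1389
[period 2]
Births: 870 * 0.473 = 412
Band 2: 260 * 0.977 = 254
Band 3: 870 * 0.965 = 840
Band 4: 531 * 0.946 = 502
Band 5: 1826 * 0.951 + 1389 * 0.257 = 1737 + 357 = 2094
Population now: 0–19=412, 20–39=254, 40–59=840, 60–79=502, 80+=2094
[period 3]
Births: 254 * 0.473 = 120
Band 2: 412 * 0.977 = 403
Band 3: 254 * 0.965 = 245
Band 4: 840 * 0.946 = 795
Band 5: 502 * 0.951 + 2094 * 0.257 = 477 + 538 = 1015
Population now: 0–19=120, 20–39=403, 40–59=245, 60–79=795, 80+=1015
Dependents (band 0–19 + band 80+) = 120 + 1015 = 1135; working-age = 1443; ratio = 1135/1443 × 100 = 78.7

78.7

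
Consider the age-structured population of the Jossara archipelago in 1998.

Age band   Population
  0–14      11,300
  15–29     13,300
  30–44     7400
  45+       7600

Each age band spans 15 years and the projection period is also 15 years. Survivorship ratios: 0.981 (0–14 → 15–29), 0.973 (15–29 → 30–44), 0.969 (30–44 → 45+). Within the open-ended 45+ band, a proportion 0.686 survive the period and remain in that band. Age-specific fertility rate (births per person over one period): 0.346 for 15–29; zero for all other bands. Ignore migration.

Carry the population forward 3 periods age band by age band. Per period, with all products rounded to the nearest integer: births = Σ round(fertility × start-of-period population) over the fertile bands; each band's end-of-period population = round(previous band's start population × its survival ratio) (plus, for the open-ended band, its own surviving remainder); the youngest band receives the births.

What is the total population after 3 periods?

34600

(Bands numbered youngest = 1 to oldest = 4.)
[period 1]
Births: 13300 × 0.346 = 4602
Band 2: 11300 × 0.981 = 11085
Band 3: 13300 × 0.973 = 12941
Band 4: 7400 × 0.969 + 7600 × 0.686 = 7171 + 5214 = 12385
End of period: [4602, 11085, 12941, 12385]
[period 2]
Births: 11085 × 0.346 = 3835
Band 2: 4602 × 0.981 = 4515
Band 3: 11085 × 0.973 = 10786
Band 4: 12941 × 0.969 + 12385 × 0.686 = 12540 + 8496 = 21036
End of period: [3835, 4515, 10786, 21036]
[period 3]
Births: 4515 × 0.346 = 1562
Band 2: 3835 × 0.981 = 3762
Band 3: 4515 × 0.973 = 4393
Band 4: 10786 × 0.969 + 21036 × 0.686 = 10452 + 14431 = 24883
End of period: [1562, 3762, 4393, 24883]
Total after period 3: 1562 + 3762 + 4393 + 24883 = 34600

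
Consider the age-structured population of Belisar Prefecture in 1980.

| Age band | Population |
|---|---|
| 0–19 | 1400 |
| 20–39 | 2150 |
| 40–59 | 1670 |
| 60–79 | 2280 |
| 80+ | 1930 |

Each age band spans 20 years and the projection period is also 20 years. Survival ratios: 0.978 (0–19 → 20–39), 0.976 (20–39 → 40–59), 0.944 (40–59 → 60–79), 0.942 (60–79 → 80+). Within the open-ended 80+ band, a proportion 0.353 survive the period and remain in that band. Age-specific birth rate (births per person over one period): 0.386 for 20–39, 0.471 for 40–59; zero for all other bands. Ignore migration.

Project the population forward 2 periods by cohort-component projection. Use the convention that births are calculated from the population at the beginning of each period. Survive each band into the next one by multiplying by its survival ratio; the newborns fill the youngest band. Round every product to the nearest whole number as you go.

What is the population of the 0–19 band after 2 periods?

1516

[period 1]
Births: 2150 × 0.386 = 830  |  1670 × 0.471 = 787 → total 1617
20–39: 1400 × 0.978 = 1369
40–59: 2150 × 0.976 = 2098
60–79: 1670 × 0.944 = 1576
80+: 2280 × 0.942 + 1930 × 0.353 = 2148 + 681 = 2829
End of period: [1617, 1369, 2098, 1576, 2829]
[period 2]
Births: 1369 × 0.386 = 528  |  2098 × 0.471 = 988 → total 1516
20–39: 1617 × 0.978 = 1581
40–59: 1369 × 0.976 = 1336
60–79: 2098 × 0.944 = 1981
80+: 1576 × 0.942 + 2829 × 0.353 = 1485 + 999 = 2484
End of period: [1516, 1581, 1336, 1981, 2484]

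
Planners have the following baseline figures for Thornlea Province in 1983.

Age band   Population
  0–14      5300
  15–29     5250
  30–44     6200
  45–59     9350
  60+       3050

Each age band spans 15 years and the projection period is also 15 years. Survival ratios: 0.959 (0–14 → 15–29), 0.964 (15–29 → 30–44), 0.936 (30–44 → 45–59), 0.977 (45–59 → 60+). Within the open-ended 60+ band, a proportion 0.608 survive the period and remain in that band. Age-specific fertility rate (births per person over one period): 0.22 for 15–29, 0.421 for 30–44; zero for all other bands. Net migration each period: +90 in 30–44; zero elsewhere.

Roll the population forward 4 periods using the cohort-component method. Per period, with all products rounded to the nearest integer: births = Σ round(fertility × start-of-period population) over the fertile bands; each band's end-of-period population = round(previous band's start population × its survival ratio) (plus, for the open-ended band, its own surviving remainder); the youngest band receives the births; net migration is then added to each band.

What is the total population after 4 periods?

Let group 1 be 0–14 through group 5 = 60+.
After projecting period 1:
Births: 5250 × 0.22 = 1155  |  6200 × 0.421 = 2610 — total 3765
Group 2: 5300 × 0.959 = 5083
Group 3: 5250 × 0.964 = 5061
Group 4: 6200 × 0.936 = 5803
Group 5: 9350 × 0.977 + 3050 × 0.608 = 9135 + 1854 = 10989
Net migration: Group 3 + 90 → 5151
→ [3765, 5083, 5151, 5803, 10989]
After projecting period 2:
Births: 5083 × 0.22 = 1118  |  5151 × 0.421 = 2169 — total 3287
Group 2: 3765 × 0.959 = 3611
Group 3: 5083 × 0.964 = 4900
Group 4: 5151 × 0.936 = 4821
Group 5: 5803 × 0.977 + 10989 × 0.608 = 5670 + 6681 = 12351
Net migration: Group 3 + 90 → 4990
→ [3287, 3611, 4990, 4821, 12351]
After projecting period 3:
Births: 3611 × 0.22 = 794  |  4990 × 0.421 = 2101 — total 2895
Group 2: 3287 × 0.959 = 3152
Group 3: 3611 × 0.964 = 3481
Group 4: 4990 × 0.936 = 4671
Group 5: 4821 × 0.977 + 12351 × 0.608 = 4710 + 7509 = 12219
Net migration: Group 3 + 90 → 3571
→ [2895, 3152, 3571, 4671, 12219]
After projecting period 4:
Births: 3152 × 0.22 = 693  |  3571 × 0.421 = 1503 — total 2196
Group 2: 2895 × 0.959 = 2776
Group 3: 3152 × 0.964 = 3039
Group 4: 3571 × 0.936 = 3342
Group 5: 4671 × 0.977 + 12219 × 0.608 = 4564 + 7429 = 11993
Net migration: Group 3 + 90 → 3129
→ [2196, 2776, 3129, 3342, 11993]
Total after period 4: 2196 + 2776 + 3129 + 3342 + 11993 = 23436

23436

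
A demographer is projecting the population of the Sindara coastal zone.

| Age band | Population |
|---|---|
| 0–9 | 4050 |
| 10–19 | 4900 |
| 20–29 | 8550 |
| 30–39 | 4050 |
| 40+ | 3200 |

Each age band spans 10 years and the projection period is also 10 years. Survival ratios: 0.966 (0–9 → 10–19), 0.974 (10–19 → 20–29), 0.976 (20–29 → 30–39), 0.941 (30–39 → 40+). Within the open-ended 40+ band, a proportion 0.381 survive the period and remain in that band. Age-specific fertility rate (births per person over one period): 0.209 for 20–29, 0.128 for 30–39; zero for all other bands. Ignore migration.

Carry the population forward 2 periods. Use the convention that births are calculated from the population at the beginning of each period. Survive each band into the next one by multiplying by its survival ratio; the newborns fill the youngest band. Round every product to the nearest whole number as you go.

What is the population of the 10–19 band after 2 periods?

2227

(Bands numbered youngest = 1 to oldest = 5.)
Period 1:
Births: 8550 × 0.209 = 1787  |  4050 × 0.128 = 518 → total 2305
Band 2: 4050 × 0.966 = 3912
Band 3: 4900 × 0.974 = 4773
Band 4: 8550 × 0.976 = 8345
Band 5: 4050 × 0.941 + 3200 × 0.381 = 3811 + 1219 = 5030
Giving 2305 / 3912 / 4773 / 8345 / 5030.
Period 2:
Births: 4773 × 0.209 = 998  |  8345 × 0.128 = 1068 → total 2066
Band 2: 2305 × 0.966 = 2227
Band 3: 3912 × 0.974 = 3810
Band 4: 4773 × 0.976 = 4658
Band 5: 8345 × 0.941 + 5030 × 0.381 = 7853 + 1916 = 9769
Giving 2066 / 2227 / 3810 / 4658 / 9769.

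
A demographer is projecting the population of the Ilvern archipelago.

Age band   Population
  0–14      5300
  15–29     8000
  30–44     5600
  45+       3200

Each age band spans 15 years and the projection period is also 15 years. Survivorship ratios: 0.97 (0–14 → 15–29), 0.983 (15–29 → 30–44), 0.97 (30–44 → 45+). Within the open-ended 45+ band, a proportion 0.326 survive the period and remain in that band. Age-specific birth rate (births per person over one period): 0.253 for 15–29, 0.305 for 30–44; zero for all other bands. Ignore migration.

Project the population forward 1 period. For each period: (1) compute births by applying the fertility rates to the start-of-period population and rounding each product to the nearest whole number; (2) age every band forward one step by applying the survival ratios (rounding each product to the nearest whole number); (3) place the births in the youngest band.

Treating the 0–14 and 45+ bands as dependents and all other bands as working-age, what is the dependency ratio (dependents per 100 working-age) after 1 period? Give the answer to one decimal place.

78.5

Call the groups 1 to 4, youngest first.
[period 1]
Births: 8000 × 0.253 = 2024 ; 5600 × 0.305 = 1708 → total 3732
Group 2: 5300 × 0.97 = 5141
Group 3: 8000 × 0.983 = 7864
Group 4: 5600 × 0.97 + 3200 × 0.326 = 5432 + 1043 = 6475
Giving 3732 / 5141 / 7864 / 6475.
Dependents (band 0–14 + band 45+) = 3732 + 6475 = 10207; working-age = 13005; ratio = 10207/13005 × 100 = 78.5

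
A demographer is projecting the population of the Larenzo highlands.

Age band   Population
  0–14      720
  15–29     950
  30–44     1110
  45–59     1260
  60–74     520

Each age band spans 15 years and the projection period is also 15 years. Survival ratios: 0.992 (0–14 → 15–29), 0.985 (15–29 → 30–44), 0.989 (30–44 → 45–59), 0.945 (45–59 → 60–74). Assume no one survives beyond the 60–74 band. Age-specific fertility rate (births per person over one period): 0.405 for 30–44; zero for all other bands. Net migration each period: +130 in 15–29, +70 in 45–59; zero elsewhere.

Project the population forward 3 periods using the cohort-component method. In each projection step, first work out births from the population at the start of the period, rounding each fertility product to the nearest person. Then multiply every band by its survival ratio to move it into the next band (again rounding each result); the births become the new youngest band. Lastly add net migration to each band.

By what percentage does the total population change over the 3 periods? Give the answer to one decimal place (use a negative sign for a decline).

Numbering the groups 1..5 from youngest to oldest:
Period 1.
Births: 1110 × 0.405 = 450
Group 2: 720 × 0.992 = 714
Group 3: 950 × 0.985 = 936
Group 4: 1110 × 0.989 = 1098
Group 5: 1260 × 0.945 = 1191
Net migration: Group 2 + 130 → 844; Group 4 + 70 → 1168
End of period: [450, 844, 936, 1168, 1191]
Period 2.
Births: 936 × 0.405 = 379
Group 2: 450 × 0.992 = 446
Group 3: 844 × 0.985 = 831
Group 4: 936 × 0.989 = 926
Group 5: 1168 × 0.945 = 1104
Net migration: Group 2 + 130 → 576; Group 4 + 70 → 996
End of period: [379, 576, 831, 996, 1104]
Period 3.
Births: 831 × 0.405 = 337
Group 2: 379 × 0.992 = 376
Group 3: 576 × 0.985 = 567
Group 4: 831 × 0.989 = 822
Group 5: 996 × 0.945 = 941
Net migration: Group 2 + 130 → 506; Group 4 + 70 → 892
End of period: [337, 506, 567, 892, 941]
Total: 4560 → 3243; change = -1317; percentage change = -28.9%

-28.9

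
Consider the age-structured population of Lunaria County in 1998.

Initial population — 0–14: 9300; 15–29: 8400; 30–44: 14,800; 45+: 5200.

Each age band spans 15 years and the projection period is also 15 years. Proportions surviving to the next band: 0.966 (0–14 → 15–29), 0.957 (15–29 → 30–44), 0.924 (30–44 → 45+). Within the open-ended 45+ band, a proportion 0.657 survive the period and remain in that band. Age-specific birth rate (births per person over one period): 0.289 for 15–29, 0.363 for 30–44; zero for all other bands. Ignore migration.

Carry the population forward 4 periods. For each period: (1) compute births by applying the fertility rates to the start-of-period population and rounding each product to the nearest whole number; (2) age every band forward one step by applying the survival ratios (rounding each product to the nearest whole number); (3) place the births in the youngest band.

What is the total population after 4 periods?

34311

— Period 1 —
Births: 8400 × 0.289 = 2428 ; 14800 × 0.363 = 5372 ⇒ total 7800
15–29: 9300 × 0.966 = 8984
30–44: 8400 × 0.957 = 8039
45+: 14800 × 0.924 + 5200 × 0.657 = 13675 + 3416 = 17091
End of period: [7800, 8984, 8039, 17091]
— Period 2 —
Births: 8984 × 0.289 = 2596 ; 8039 × 0.363 = 2918 ⇒ total 5514
15–29: 7800 × 0.966 = 7535
30–44: 8984 × 0.957 = 8598
45+: 8039 × 0.924 + 17091 × 0.657 = 7428 + 11229 = 18657
End of period: [5514, 7535, 8598, 18657]
— Period 3 —
Births: 7535 × 0.289 = 2178 ; 8598 × 0.363 = 3121 ⇒ total 5299
15–29: 5514 × 0.966 = 5327
30–44: 7535 × 0.957 = 7211
45+: 8598 × 0.924 + 18657 × 0.657 = 7945 + 12258 = 20203
End of period: [5299, 5327, 7211, 20203]
— Period 4 —
Births: 5327 × 0.289 = 1540 ; 7211 × 0.363 = 2618 ⇒ total 4158
15–29: 5299 × 0.966 = 5119
30–44: 5327 × 0.957 = 5098
45+: 7211 × 0.924 + 20203 × 0.657 = 6663 + 13273 = 19936
End of period: [4158, 5119, 5098, 19936]
Total after period 4: 4158 + 5119 + 5098 + 19936 = 34311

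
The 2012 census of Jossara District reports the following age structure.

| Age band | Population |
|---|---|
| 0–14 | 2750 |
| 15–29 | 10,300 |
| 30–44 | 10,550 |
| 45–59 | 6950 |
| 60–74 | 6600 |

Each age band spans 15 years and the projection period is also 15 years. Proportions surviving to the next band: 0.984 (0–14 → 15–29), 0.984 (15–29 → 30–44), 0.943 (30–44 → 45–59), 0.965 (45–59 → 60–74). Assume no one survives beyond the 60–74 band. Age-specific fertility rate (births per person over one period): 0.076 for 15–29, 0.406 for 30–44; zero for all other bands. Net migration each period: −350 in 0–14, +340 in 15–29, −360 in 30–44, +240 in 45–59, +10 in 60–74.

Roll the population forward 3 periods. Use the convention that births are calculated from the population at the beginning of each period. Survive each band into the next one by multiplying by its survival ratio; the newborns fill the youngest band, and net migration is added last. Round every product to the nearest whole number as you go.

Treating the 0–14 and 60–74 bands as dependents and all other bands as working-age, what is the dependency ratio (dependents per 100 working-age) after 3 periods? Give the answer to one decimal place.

89.8

Period 1:
Births: 10300 × 0.076 = 783  |  10550 × 0.406 = 4283 → 5066
15–29: 2750 × 0.984 = 2706
30–44: 10300 × 0.984 = 10135
45–59: 10550 × 0.943 = 9949
60–74: 6950 × 0.965 = 6707
Net migration: 0–14 − 350 → 4716; 15–29 + 340 → 3046; 30–44 − 360 → 9775; 45–59 + 240 → 10189; 60–74 + 10 → 6717
→ [4716, 3046, 9775, 10189, 6717]
Period 2:
Births: 3046 × 0.076 = 231  |  9775 × 0.406 = 3969 → 4200
15–29: 4716 × 0.984 = 4641
30–44: 3046 × 0.984 = 2997
45–59: 9775 × 0.943 = 9218
60–74: 10189 × 0.965 = 9832
Net migration: 0–14 − 350 → 3850; 15–29 + 340 → 4981; 30–44 − 360 → 2637; 45–59 + 240 → 9458; 60–74 + 10 → 9842
→ [3850, 4981, 2637, 9458, 9842]
Period 3:
Births: 4981 × 0.076 = 379  |  2637 × 0.406 = 1071 → 1450
15–29: 3850 × 0.984 = 3788
30–44: 4981 × 0.984 = 4901
45–59: 2637 × 0.943 = 2487
60–74: 9458 × 0.965 = 9127
Net migration: 0–14 − 350 → 1100; 15–29 + 340 → 4128; 30–44 − 360 → 4541; 45–59 + 240 → 2727; 60–74 + 10 → 9137
→ [1100, 4128, 4541, 2727, 9137]
Dependents (band 0–14 + band 60–74) = 1100 + 9137 = 10237; working-age = 11396; ratio = 10237/11396 × 100 = 89.8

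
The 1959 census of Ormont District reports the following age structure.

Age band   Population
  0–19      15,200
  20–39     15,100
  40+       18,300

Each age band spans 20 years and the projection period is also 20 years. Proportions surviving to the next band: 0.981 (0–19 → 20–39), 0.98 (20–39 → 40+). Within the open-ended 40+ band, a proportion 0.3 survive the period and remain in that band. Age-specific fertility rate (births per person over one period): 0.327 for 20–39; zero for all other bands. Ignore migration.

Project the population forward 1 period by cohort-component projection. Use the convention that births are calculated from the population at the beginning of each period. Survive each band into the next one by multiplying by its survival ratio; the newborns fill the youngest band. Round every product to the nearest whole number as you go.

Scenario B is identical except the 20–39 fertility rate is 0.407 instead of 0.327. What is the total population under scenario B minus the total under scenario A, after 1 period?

1208

Call the bands 1 to 3, youngest first.
Period 1.
Births: 15100 * 0.327 = 4938
Band 2: 15200 * 0.981 = 14911
Band 3: 15100 * 0.98 + 18300 * 0.3 = 14798 + 5490 = 20288
Population now: 0–19=4938, 20–39=14911, 40+=20288
Scenario A total after 1 period: 40137
Scenario B projection —
Period 1.
Births: 15100 * 0.407 = 6146
Band 2: 15200 * 0.981 = 14911
Band 3: 15100 * 0.98 + 18300 * 0.3 = 14798 + 5490 = 20288
Population now: 0–19=6146, 20–39=14911, 40+=20288
Scenario B total after 1 period: 41345
Difference B − A = 41345 − 40137 = 1208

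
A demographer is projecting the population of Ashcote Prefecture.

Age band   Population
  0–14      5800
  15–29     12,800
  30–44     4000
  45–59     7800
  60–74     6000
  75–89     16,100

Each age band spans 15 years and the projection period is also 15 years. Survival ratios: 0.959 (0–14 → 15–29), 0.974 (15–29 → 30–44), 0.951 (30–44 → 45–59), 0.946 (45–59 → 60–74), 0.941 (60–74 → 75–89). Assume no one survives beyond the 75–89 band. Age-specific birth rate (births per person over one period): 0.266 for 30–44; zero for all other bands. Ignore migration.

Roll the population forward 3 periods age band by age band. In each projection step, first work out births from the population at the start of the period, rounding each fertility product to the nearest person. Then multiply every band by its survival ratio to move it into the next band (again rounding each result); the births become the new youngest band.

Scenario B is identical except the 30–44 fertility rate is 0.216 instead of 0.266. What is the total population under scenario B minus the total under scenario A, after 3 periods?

-1054

After projecting period 1:
Births: 4000 * 0.266 = 1064
15–29: 5800 * 0.959 = 5562
30–44: 12800 * 0.974 = 12467
45–59: 4000 * 0.951 = 3804
60–74: 7800 * 0.946 = 7379
75–89: 6000 * 0.941 = 5646
Population now: 0–14=1064, 15–29=5562, 30–44=12467, 45–59=3804, 60–74=7379, 75–89=5646
After projecting period 2:
Births: 12467 * 0.266 = 3316
15–29: 1064 * 0.959 = 1020
30–44: 5562 * 0.974 = 5417
45–59: 12467 * 0.951 = 11856
60–74: 3804 * 0.946 = 3599
75–89: 7379 * 0.941 = 6944
Population now: 0–14=3316, 15–29=1020, 30–44=5417, 45–59=11856, 60–74=3599, 75–89=6944
After projecting period 3:
Births: 5417 * 0.266 = 1441
15–29: 3316 * 0.959 = 3180
30–44: 1020 * 0.974 = 993
45–59: 5417 * 0.951 = 5152
60–74: 11856 * 0.946 = 11216
75–89: 3599 * 0.941 = 3387
Population now: 0–14=1441, 15–29=3180, 30–44=993, 45–59=5152, 60–74=11216, 75–89=3387
Scenario A total after 3 periods: 25369
Scenario B projection —
After projecting period 1:
Births: 4000 * 0.216 = 864
15–29: 5800 * 0.959 = 5562
30–44: 12800 * 0.974 = 12467
45–59: 4000 * 0.951 = 3804
60–74: 7800 * 0.946 = 7379
75–89: 6000 * 0.941 = 5646
Population now: 0–14=864, 15–29=5562, 30–44=12467, 45–59=3804, 60–74=7379, 75–89=5646
After projecting period 2:
Births: 12467 * 0.216 = 2693
15–29: 864 * 0.959 = 829
30–44: 5562 * 0.974 = 5417
45–59: 12467 * 0.951 = 11856
60–74: 3804 * 0.946 = 3599
75–89: 7379 * 0.941 = 6944
Population now: 0–14=2693, 15–29=829, 30–44=5417, 45–59=11856, 60–74=3599, 75–89=6944
After projecting period 3:
Births: 5417 * 0.216 = 1170
15–29: 2693 * 0.959 = 2583
30–44: 829 * 0.974 = 807
45–59: 5417 * 0.951 = 5152
60–74: 11856 * 0.946 = 11216
75–89: 3599 * 0.941 = 3387
Population now: 0–14=1170, 15–29=2583, 30–44=807, 45–59=5152, 60–74=11216, 75–89=3387
Scenario B total after 3 periods: 24315
Difference B − A = 24315 − 25369 = -1054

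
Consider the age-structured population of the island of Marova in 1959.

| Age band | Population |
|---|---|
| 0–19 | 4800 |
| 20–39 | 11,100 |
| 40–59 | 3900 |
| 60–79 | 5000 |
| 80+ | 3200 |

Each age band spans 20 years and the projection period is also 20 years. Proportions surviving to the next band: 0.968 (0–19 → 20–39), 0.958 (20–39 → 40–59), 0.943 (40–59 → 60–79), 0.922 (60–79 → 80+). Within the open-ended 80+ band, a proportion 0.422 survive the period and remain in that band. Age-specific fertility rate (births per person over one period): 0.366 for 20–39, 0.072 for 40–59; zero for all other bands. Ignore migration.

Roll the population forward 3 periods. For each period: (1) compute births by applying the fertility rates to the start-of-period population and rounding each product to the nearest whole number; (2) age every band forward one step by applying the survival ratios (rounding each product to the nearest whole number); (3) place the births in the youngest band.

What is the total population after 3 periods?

After projecting period 1:
Births: 11100 * 0.366 = 4063  |  3900 * 0.072 = 281 → 4344
20–39: 4800 * 0.968 = 4646
40–59: 11100 * 0.958 = 10634
60–79: 3900 * 0.943 = 3678
80+: 5000 * 0.922 + 3200 * 0.422 = 4610 + 1350 = 5960
Population now: 0–19=4344, 20–39=4646, 40–59=10634, 60–79=3678, 80+=5960
After projecting period 2:
Births: 4646 * 0.366 = 1700  |  10634 * 0.072 = 766 → 2466
20–39: 4344 * 0.968 = 4205
40–59: 4646 * 0.958 = 4451
60–79: 10634 * 0.943 = 10028
80+: 3678 * 0.922 + 5960 * 0.422 = 3391 + 2515 = 5906
Population now: 0–19=2466, 20–39=4205, 40–59=4451, 60–79=10028, 80+=5906
After projecting period 3:
Births: 4205 * 0.366 = 1539  |  4451 * 0.072 = 320 → 1859
20–39: 2466 * 0.968 = 2387
40–59: 4205 * 0.958 = 4028
60–79: 4451 * 0.943 = 4197
80+: 10028 * 0.922 + 5906 * 0.422 = 9246 + 2492 = 11738
Population now: 0–19=1859, 20–39=2387, 40–59=4028, 60–79=4197, 80+=11738
Total after period 3: 1859 + 2387 + 4028 + 4197 + 11738 = 24209

24209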